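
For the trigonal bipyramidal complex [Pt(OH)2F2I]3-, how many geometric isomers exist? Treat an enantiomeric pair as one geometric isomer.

A trigonal bipyramid has two axial and three equatorial sites, which are chemically inequivalent.
Systematic enumeration (placing each ligand type in turn and discarding arrangements equivalent by rotation or reflection) gives 5 geometric isomers.

5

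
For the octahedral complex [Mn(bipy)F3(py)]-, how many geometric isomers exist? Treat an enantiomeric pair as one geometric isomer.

2

Each bipy is bidentate and must span two cis positions.
There are 2 geometric isomers: F mer; F fac.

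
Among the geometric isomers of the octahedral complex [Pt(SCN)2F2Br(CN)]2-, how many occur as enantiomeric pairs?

2

In an octahedral complex each vertex has one trans partner and four cis neighbours.
There are 6 geometric isomers: SCN trans, F trans; SCN cis, F cis (3 arrangements, 2 chiral); SCN trans, F cis; SCN cis, F trans.
Of these, 2 lack any improper symmetry element and so occur as enantiomeric pairs, giving 6 + 2 = 8 stereoisomers in total.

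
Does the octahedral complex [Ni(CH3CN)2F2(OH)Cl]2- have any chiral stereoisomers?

yes

An octahedron has six vertices in three trans pairs; every non-trans pair is cis.
Working through the distinct placements yields 6 geometric isomers: CH3CN trans, F cis; CH3CN trans, F trans; CH3CN cis, F cis (3 arrangements, 2 chiral); CH3CN cis, F trans.
Of these, 2 lack any improper symmetry element and so occur as enantiomeric pairs, giving 6 + 2 = 8 stereoisomers in total.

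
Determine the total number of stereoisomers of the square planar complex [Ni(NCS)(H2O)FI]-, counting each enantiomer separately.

A square has two trans pairs of vertices; adjacent vertices are cis.
Working through the distinct placements yields 3 geometric isomers: (F/I trans, H2O/NCS trans); (F/NCS trans, H2O/I trans); (F/H2O trans, I/NCS trans).
Each arrangement has an internal mirror plane or centre of symmetry, so none is chiral.

3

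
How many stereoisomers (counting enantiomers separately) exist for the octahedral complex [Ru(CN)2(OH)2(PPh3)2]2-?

Systematic placement gives 5 geometric isomers: CN trans, OH trans, PPh3 trans; CN trans, OH cis, PPh3 cis; CN cis, OH cis, PPh3 trans; CN cis, OH cis, PPh3 cis (chiral); CN cis, OH trans, PPh3 cis.
One of these lacks any improper symmetry element and so occurs as an enantiomeric pair, giving 5 + 1 = 6 stereoisomers in total.

6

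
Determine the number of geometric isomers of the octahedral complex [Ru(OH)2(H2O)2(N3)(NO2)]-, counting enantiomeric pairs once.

The six octahedral sites form three mutually perpendicular trans pairs.
Working through the distinct placements yields 6 geometric isomers: OH trans, H2O trans; OH cis, H2O trans; OH trans, H2O cis; OH cis, H2O cis (3 arrangements, 2 chiral).

6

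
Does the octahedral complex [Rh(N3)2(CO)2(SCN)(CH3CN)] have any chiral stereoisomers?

An octahedron has six vertices in three trans pairs; every non-trans pair is cis.
The distinct arrangements are (6 in all): N3 cis, CO cis (3 arrangements, 2 chiral); N3 trans, CO cis; N3 cis, CO trans; N3 trans, CO trans.
Of these, 2 lack any improper symmetry element and so occur as enantiomeric pairs, giving 6 + 2 = 8 stereoisomers in total.

yes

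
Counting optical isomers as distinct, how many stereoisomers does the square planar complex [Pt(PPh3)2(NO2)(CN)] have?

There are 2 geometric isomers: PPh3 cis; PPh3 trans.
Each arrangement has an internal mirror plane or centre of symmetry, so none is chiral.

2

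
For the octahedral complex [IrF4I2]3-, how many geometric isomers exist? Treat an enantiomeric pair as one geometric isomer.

The six octahedral sites form three mutually perpendicular trans pairs.
The distinct arrangements are (2 in all): I trans; I cis.

2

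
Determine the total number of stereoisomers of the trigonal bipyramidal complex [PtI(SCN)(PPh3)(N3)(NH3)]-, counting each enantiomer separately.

20

Placing the ligands in turn and identifying arrangements related by rotation or reflection leaves 10 distinct geometric isomers.
Of these, 10 lack any improper symmetry element and so occur as enantiomeric pairs, giving 10 + 10 = 20 stereoisomers in total.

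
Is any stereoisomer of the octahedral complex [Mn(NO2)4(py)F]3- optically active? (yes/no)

The distinct arrangements are (2 in all): py and F mutually cis; py and F mutually trans.
Each arrangement has an internal mirror plane or centre of symmetry, so none is chiral.

no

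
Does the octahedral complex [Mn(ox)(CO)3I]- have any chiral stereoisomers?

The six octahedral sites form three mutually perpendicular trans pairs.
Each ox is bidentate and must span two cis positions.
There are 2 geometric isomers: CO mer; CO fac.
Each arrangement has an internal mirror plane or centre of symmetry, so none is chiral.

no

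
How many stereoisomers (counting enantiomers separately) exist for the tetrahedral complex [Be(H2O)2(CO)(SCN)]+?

1

All four vertices of a tetrahedron are equivalent and mutually adjacent, so cis/trans isomerism cannot arise.
Only one geometric arrangement is possible.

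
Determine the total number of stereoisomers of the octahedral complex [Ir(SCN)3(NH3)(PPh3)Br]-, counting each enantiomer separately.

The six octahedral sites form three mutually perpendicular trans pairs.
Working through the distinct placements yields 4 geometric isomers: SCN mer (3 arrangements); SCN fac (chiral).
One of these lacks any improper symmetry element and so occurs as an enantiomeric pair, giving 4 + 1 = 5 stereoisomers in total.

5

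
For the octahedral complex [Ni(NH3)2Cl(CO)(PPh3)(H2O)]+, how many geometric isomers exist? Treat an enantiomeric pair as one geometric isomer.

9

Exhaustive case analysis gives 9 geometric isomers.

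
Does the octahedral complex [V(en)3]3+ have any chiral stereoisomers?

yes

In an octahedral complex each vertex has one trans partner and four cis neighbours.
Each en is bidentate and must span two cis positions.
Only one geometric arrangement is possible; it has no improper symmetry element, so it exists as a pair of enantiomers (2 stereoisomers).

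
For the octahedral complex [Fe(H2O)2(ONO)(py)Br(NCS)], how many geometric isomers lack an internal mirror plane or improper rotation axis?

In an octahedral complex each vertex has one trans partner and four cis neighbours.
Placing the ligands in turn and identifying arrangements related by rotation or reflection leaves 9 distinct geometric isomers.
Of these, 6 lack any improper symmetry element and so occur as enantiomeric pairs, giving 9 + 6 = 15 stereoisomers in total.

6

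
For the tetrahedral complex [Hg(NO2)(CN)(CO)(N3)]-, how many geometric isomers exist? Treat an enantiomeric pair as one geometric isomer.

In a tetrahedral complex all four positions are equivalent and every pair of ligands is adjacent — there is no cis/trans distinction.
Only one geometric arrangement is possible; it has no improper symmetry element, so it exists as a pair of enantiomers (2 stereoisomers).

1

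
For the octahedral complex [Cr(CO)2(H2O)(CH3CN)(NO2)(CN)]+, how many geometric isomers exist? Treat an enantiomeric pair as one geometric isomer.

9

In an octahedral complex each vertex has one trans partner and four cis neighbours.
Systematic enumeration (placing each ligand type in turn and discarding arrangements equivalent by rotation or reflection) gives 9 geometric isomers.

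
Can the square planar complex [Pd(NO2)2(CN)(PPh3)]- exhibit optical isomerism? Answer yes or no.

In a square planar complex each vertex has one trans partner and two cis neighbours.
Systematic placement gives 2 geometric isomers: NO2 cis; NO2 trans.
Each arrangement has an internal mirror plane or centre of symmetry, so none is chiral.

no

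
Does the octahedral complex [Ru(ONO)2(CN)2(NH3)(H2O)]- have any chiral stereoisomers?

yes

Systematic placement gives 6 geometric isomers: ONO trans, CN trans; ONO cis, CN trans; ONO trans, CN cis; ONO cis, CN cis (3 arrangements, 2 chiral).
Of these, 2 lack any improper symmetry element and so occur as enantiomeric pairs, giving 6 + 2 = 8 stereoisomers in total.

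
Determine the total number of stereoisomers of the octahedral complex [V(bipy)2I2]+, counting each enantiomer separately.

3

An octahedron has six vertices in three trans pairs; every non-trans pair is cis.
Each bipy is bidentate and must span two cis positions.
Working through the distinct placements yields 2 geometric isomers: I trans; I cis (chiral).
One of these lacks any improper symmetry element and so occurs as an enantiomeric pair, giving 2 + 1 = 3 stereoisomers in total.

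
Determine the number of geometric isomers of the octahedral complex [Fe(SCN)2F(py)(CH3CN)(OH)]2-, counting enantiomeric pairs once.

The six octahedral sites form three mutually perpendicular trans pairs.
Systematic enumeration (placing each ligand type in turn and discarding arrangements equivalent by rotation or reflection) gives 9 geometric isomers.

9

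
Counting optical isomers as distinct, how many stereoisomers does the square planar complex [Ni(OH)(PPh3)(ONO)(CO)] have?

3

In a square planar complex each vertex has one trans partner and two cis neighbours.
There are 3 geometric isomers: (CO/ONO trans, OH/PPh3 trans); (CO/PPh3 trans, OH/ONO trans); (CO/OH trans, ONO/PPh3 trans).
Each arrangement has an internal mirror plane or centre of symmetry, so none is chiral.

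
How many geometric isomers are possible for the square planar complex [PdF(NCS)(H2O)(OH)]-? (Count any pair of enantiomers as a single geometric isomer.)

3

A square has two trans pairs of vertices; adjacent vertices are cis.
Systematic placement gives 3 geometric isomers: (F/NCS trans, H2O/OH trans); (F/OH trans, H2O/NCS trans); (F/H2O trans, NCS/OH trans).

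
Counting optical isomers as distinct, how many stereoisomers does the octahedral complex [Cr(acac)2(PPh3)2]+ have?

Each acac is bidentate and must span two cis positions.
Systematic placement gives 2 geometric isomers: PPh3 trans; PPh3 cis (chiral).
One of these lacks any improper symmetry element and so occurs as an enantiomeric pair, giving 2 + 1 = 3 stereoisomers in total.

3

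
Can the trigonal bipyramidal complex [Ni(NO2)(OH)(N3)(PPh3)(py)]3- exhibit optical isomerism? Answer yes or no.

A trigonal bipyramid has two axial and three equatorial sites, which are chemically inequivalent.
Systematic enumeration (placing each ligand type in turn and discarding arrangements equivalent by rotation or reflection) gives 10 geometric isomers.
Of these, 10 lack any improper symmetry element and so occur as enantiomeric pairs, giving 10 + 10 = 20 stereoisomers in total.

yes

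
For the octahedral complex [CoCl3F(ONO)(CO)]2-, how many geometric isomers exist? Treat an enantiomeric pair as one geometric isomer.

In an octahedral complex each vertex has one trans partner and four cis neighbours.
The distinct arrangements are (4 in all): Cl mer (3 arrangements); Cl fac (chiral).

4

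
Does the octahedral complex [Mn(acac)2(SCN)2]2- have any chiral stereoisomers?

An octahedron has six vertices in three trans pairs; every non-trans pair is cis.
Each acac is bidentate and must span two cis positions.
The distinct arrangements are (2 in all): SCN trans; SCN cis (chiral).
One of these lacks any improper symmetry element and so occurs as an enantiomeric pair, giving 2 + 1 = 3 stereoisomers in total.

yes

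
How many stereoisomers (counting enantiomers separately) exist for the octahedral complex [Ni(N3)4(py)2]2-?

2

The distinct arrangements are (2 in all): py trans; py cis.
Each arrangement has an internal mirror plane or centre of symmetry, so none is chiral.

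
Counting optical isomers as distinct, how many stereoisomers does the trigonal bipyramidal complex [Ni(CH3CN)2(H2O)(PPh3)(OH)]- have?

Systematic enumeration (placing each ligand type in turn and discarding arrangements equivalent by rotation or reflection) gives 7 geometric isomers.
Of these, 3 lack any improper symmetry element and so occur as enantiomeric pairs, giving 7 + 3 = 10 stereoisomers in total.

10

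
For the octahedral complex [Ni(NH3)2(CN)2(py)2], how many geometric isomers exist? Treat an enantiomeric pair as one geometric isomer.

5

Working through the distinct placements yields 5 geometric isomers: NH3 trans, CN trans, py trans; NH3 cis, CN trans, py cis; NH3 cis, CN cis, py trans; NH3 cis, CN cis, py cis (chiral); NH3 trans, CN cis, py cis.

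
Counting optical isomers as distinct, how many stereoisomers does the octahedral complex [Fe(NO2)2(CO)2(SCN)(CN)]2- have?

8

An octahedron has six vertices in three trans pairs; every non-trans pair is cis.
There are 6 geometric isomers: NO2 cis, CO cis (3 arrangements, 2 chiral); NO2 trans, CO cis; NO2 cis, CO trans; NO2 trans, CO trans.
Of these, 2 lack any improper symmetry element and so occur as enantiomeric pairs, giving 6 + 2 = 8 stereoisomers in total.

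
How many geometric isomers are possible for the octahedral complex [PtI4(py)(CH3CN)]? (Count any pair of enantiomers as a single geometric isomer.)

An octahedron has six vertices in three trans pairs; every non-trans pair is cis.
There are 2 geometric isomers: py and CH3CN mutually cis; py and CH3CN mutually trans.

2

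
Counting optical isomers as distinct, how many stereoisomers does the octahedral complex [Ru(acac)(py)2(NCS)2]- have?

4

An octahedron has six vertices in three trans pairs; every non-trans pair is cis.
Each acac is bidentate and must span two cis positions.
Systematic placement gives 3 geometric isomers: py cis, NCS trans; py trans, NCS cis; py cis, NCS cis (chiral).
One of these lacks any improper symmetry element and so occurs as an enantiomeric pair, giving 3 + 1 = 4 stereoisomers in total.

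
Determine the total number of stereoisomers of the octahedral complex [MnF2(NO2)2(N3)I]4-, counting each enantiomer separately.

There are 6 geometric isomers: F trans, NO2 trans; F trans, NO2 cis; F cis, NO2 trans; F cis, NO2 cis (3 arrangements, 2 chiral).
Of these, 2 lack any improper symmetry element and so occur as enantiomeric pairs, giving 6 + 2 = 8 stereoisomers in total.

8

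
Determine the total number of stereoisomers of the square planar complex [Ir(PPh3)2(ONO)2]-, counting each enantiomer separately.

A square has two trans pairs of vertices; adjacent vertices are cis.
Working through the distinct placements yields 2 geometric isomers: PPh3 cis; PPh3 trans.
Each arrangement has an internal mirror plane or centre of symmetry, so none is chiral.

2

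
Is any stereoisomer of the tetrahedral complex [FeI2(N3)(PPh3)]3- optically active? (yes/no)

no

Only one geometric arrangement is possible.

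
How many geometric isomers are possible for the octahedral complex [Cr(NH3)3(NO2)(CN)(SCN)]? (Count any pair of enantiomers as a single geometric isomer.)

The six octahedral sites form three mutually perpendicular trans pairs.
There are 4 geometric isomers: NH3 mer (3 arrangements); NH3 fac (chiral).

4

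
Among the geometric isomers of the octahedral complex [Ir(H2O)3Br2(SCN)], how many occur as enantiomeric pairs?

The six octahedral sites form three mutually perpendicular trans pairs.
Working through the distinct placements yields 3 geometric isomers: H2O mer, Br trans; H2O fac, Br cis; H2O mer, Br cis.
Each arrangement has an internal mirror plane or centre of symmetry, so none is chiral.

0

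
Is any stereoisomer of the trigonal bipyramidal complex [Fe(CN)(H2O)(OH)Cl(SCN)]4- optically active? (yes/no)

In a trigonal bipyramid the two axial positions differ from the three equatorial ones.
Placing the ligands in turn and identifying arrangements related by rotation or reflection leaves 10 distinct geometric isomers.
Of these, 10 lack any improper symmetry element and so occur as enantiomeric pairs, giving 10 + 10 = 20 stereoisomers in total.

yes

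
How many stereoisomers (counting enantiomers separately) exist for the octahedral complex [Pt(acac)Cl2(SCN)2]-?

4

An octahedron has six vertices in three trans pairs; every non-trans pair is cis.
Each acac is bidentate and must span two cis positions.
Systematic placement gives 3 geometric isomers: Cl trans, SCN cis; Cl cis, SCN cis (chiral); Cl cis, SCN trans.
One of these lacks any improper symmetry element and so occurs as an enantiomeric pair, giving 3 + 1 = 4 stereoisomers in total.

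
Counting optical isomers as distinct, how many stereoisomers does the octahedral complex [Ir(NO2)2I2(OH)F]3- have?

The distinct arrangements are (6 in all): NO2 cis, I cis (3 arrangements, 2 chiral); NO2 trans, I cis; NO2 cis, I trans; NO2 trans, I trans.
Of these, 2 lack any improper symmetry element and so occur as enantiomeric pairs, giving 6 + 2 = 8 stereoisomers in total.

8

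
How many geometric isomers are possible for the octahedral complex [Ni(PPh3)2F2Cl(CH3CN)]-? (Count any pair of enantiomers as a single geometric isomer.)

6

An octahedron has six vertices in three trans pairs; every non-trans pair is cis.
Systematic placement gives 6 geometric isomers: PPh3 trans, F trans; PPh3 cis, F cis (3 arrangements, 2 chiral); PPh3 trans, F cis; PPh3 cis, F trans.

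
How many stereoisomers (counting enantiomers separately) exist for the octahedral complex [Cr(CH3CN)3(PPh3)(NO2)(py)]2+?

5

Working through the distinct placements yields 4 geometric isomers: CH3CN mer (3 arrangements); CH3CN fac (chiral).
One of these lacks any improper symmetry element and so occurs as an enantiomeric pair, giving 4 + 1 = 5 stereoisomers in total.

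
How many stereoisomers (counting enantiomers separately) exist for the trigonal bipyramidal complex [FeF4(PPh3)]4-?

A trigonal bipyramid has two axial and three equatorial sites, which are chemically inequivalent.
Systematic placement gives 2 geometric isomers: PPh3 equatorial; PPh3 axial.
Each arrangement has an internal mirror plane or centre of symmetry, so none is chiral.

2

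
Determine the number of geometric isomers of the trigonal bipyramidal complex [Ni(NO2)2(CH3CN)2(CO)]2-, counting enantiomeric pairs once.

A trigonal bipyramid has two axial and three equatorial sites, which are chemically inequivalent.
Placing the ligands in turn and identifying arrangements related by rotation or reflection leaves 5 distinct geometric isomers.

5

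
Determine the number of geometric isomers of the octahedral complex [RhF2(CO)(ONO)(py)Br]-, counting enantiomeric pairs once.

The six octahedral sites form three mutually perpendicular trans pairs.
Systematic enumeration (placing each ligand type in turn and discarding arrangements equivalent by rotation or reflection) gives 9 geometric isomers.

9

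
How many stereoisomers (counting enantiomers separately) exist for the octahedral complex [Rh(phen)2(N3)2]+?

Each phen is bidentate and must span two cis positions.
There are 2 geometric isomers: N3 trans; N3 cis (chiral).
One of these lacks any improper symmetry element and so occurs as an enantiomeric pair, giving 2 + 1 = 3 stereoisomers in total.

3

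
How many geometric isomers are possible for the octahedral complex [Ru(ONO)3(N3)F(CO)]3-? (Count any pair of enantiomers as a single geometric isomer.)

Systematic placement gives 4 geometric isomers: ONO mer (3 arrangements); ONO fac (chiral).

4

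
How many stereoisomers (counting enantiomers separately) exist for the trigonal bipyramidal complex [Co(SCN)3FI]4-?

4

Systematic placement gives 4 geometric isomers: F axial, I axial; F axial, I equatorial; F equatorial, I axial; F equatorial, I equatorial.
Each arrangement has an internal mirror plane or centre of symmetry, so none is chiral.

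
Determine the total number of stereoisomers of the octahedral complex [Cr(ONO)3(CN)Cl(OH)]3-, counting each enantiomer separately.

5

There are 4 geometric isomers: ONO mer (3 arrangements); ONO fac (chiral).
One of these lacks any improper symmetry element and so occurs as an enantiomeric pair, giving 4 + 1 = 5 stereoisomers in total.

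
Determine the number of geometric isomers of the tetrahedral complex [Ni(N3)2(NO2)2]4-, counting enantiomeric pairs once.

1

In a tetrahedral complex all four positions are equivalent and every pair of ligands is adjacent — there is no cis/trans distinction.
Only one geometric arrangement is possible.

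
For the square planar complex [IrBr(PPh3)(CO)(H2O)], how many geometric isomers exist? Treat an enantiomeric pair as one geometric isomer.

3

A square has two trans pairs of vertices; adjacent vertices are cis.
Systematic placement gives 3 geometric isomers: (Br/H2O trans, CO/PPh3 trans); (Br/PPh3 trans, CO/H2O trans); (Br/CO trans, H2O/PPh3 trans).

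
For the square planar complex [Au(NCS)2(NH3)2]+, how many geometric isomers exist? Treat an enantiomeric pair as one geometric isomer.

A square has two trans pairs of vertices; adjacent vertices are cis.
The distinct arrangements are (2 in all): NCS cis; NCS trans.

2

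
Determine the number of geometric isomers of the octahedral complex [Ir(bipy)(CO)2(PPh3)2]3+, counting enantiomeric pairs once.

3

An octahedron has six vertices in three trans pairs; every non-trans pair is cis.
Each bipy is bidentate and must span two cis positions.
Systematic placement gives 3 geometric isomers: CO trans, PPh3 cis; CO cis, PPh3 cis (chiral); CO cis, PPh3 trans.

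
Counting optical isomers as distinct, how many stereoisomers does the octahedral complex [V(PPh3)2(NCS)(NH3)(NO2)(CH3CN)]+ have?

15

Exhaustive case analysis gives 9 geometric isomers.
Of these, 6 lack any improper symmetry element and so occur as enantiomeric pairs, giving 9 + 6 = 15 stereoisomers in total.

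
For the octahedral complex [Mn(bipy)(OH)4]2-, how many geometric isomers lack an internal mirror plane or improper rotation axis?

0

In an octahedral complex each vertex has one trans partner and four cis neighbours.
Each bipy is bidentate and must span two cis positions.
Only one geometric arrangement is possible.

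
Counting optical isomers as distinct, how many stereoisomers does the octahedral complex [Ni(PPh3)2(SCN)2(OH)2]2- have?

In an octahedral complex each vertex has one trans partner and four cis neighbours.
There are 5 geometric isomers: PPh3 trans, SCN trans, OH trans; PPh3 cis, SCN cis, OH trans; PPh3 cis, SCN trans, OH cis; PPh3 cis, SCN cis, OH cis (chiral); PPh3 trans, SCN cis, OH cis.
One of these lacks any improper symmetry element and so occurs as an enantiomeric pair, giving 5 + 1 = 6 stereoisomers in total.

6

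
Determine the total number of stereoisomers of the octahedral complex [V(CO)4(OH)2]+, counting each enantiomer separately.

The six octahedral sites form three mutually perpendicular trans pairs.
Working through the distinct placements yields 2 geometric isomers: OH trans; OH cis.
Each arrangement has an internal mirror plane or centre of symmetry, so none is chiral.

2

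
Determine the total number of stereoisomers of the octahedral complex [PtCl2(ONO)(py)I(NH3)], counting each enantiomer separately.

The six octahedral sites form three mutually perpendicular trans pairs.
Exhaustive case analysis gives 9 geometric isomers.
Of these, 6 lack any improper symmetry element and so occur as enantiomeric pairs, giving 9 + 6 = 15 stereoisomers in total.

15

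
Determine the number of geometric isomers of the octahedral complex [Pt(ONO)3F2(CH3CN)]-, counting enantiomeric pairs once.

3

The distinct arrangements are (3 in all): ONO mer, F cis; ONO mer, F trans; ONO fac, F cis.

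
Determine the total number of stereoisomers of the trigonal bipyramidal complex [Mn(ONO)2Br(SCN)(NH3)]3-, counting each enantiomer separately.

In a trigonal bipyramid the two axial positions differ from the three equatorial ones.
Exhaustive case analysis gives 7 geometric isomers.
Of these, 3 lack any improper symmetry element and so occur as enantiomeric pairs, giving 7 + 3 = 10 stereoisomers in total.

10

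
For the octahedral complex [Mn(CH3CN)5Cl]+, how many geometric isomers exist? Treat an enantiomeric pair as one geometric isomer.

1

In an octahedral complex each vertex has one trans partner and four cis neighbours.
Only one geometric arrangement is possible.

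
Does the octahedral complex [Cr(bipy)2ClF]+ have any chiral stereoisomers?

Each bipy is bidentate and must span two cis positions.
There are 2 geometric isomers: Cl and F mutually trans; Cl and F mutually cis (chiral).
One of these lacks any improper symmetry element and so occurs as an enantiomeric pair, giving 2 + 1 = 3 stereoisomers in total.

yes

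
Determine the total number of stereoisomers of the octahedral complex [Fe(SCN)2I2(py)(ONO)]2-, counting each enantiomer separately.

8

An octahedron has six vertices in three trans pairs; every non-trans pair is cis.
Working through the distinct placements yields 6 geometric isomers: SCN cis, I trans; SCN trans, I trans; SCN cis, I cis (3 arrangements, 2 chiral); SCN trans, I cis.
Of these, 2 lack any improper symmetry element and so occur as enantiomeric pairs, giving 6 + 2 = 8 stereoisomers in total.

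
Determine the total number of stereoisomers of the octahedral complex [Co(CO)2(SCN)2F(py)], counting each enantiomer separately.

8

An octahedron has six vertices in three trans pairs; every non-trans pair is cis.
Working through the distinct placements yields 6 geometric isomers: CO trans, SCN cis; CO trans, SCN trans; CO cis, SCN cis (3 arrangements, 2 chiral); CO cis, SCN trans.
Of these, 2 lack any improper symmetry element and so occur as enantiomeric pairs, giving 6 + 2 = 8 stereoisomers in total.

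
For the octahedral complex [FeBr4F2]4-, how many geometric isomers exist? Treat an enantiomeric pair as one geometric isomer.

In an octahedral complex each vertex has one trans partner and four cis neighbours.
Working through the distinct placements yields 2 geometric isomers: F trans; F cis.

2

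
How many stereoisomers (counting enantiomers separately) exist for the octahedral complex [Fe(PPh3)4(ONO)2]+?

An octahedron has six vertices in three trans pairs; every non-trans pair is cis.
Working through the distinct placements yields 2 geometric isomers: ONO trans; ONO cis.
Each arrangement has an internal mirror plane or centre of symmetry, so none is chiral.

2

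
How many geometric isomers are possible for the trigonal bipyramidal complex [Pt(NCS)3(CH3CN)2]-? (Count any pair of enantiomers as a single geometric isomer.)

A trigonal bipyramid has two axial and three equatorial sites, which are chemically inequivalent.
There are 3 geometric isomers: CH3CN both axial; CH3CN one axial, one equatorial; CH3CN both equatorial.

3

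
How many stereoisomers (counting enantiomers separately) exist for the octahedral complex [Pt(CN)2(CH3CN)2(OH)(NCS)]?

8

An octahedron has six vertices in three trans pairs; every non-trans pair is cis.
There are 6 geometric isomers: CN trans, CH3CN trans; CN cis, CH3CN trans; CN cis, CH3CN cis (3 arrangements, 2 chiral); CN trans, CH3CN cis.
Of these, 2 lack any improper symmetry element and so occur as enantiomeric pairs, giving 6 + 2 = 8 stereoisomers in total.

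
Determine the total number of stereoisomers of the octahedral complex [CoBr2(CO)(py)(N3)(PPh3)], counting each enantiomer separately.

In an octahedral complex each vertex has one trans partner and four cis neighbours.
Systematic enumeration (placing each ligand type in turn and discarding arrangements equivalent by rotation or reflection) gives 9 geometric isomers.
Of these, 6 lack any improper symmetry element and so occur as enantiomeric pairs, giving 9 + 6 = 15 stereoisomers in total.

15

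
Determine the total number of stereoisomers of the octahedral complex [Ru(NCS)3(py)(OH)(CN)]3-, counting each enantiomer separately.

There are 4 geometric isomers: NCS mer (3 arrangements); NCS fac (chiral).
One of these lacks any improper symmetry element and so occurs as an enantiomeric pair, giving 4 + 1 = 5 stereoisomers in total.

5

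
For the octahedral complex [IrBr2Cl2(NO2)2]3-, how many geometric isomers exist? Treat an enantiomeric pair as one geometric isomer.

5

In an octahedral complex each vertex has one trans partner and four cis neighbours.
Working through the distinct placements yields 5 geometric isomers: Br trans, Cl trans, NO2 trans; Br trans, Cl cis, NO2 cis; Br cis, Cl cis, NO2 trans; Br cis, Cl cis, NO2 cis (chiral); Br cis, Cl trans, NO2 cis.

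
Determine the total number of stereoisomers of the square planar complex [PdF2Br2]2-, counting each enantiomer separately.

In a square planar complex each vertex has one trans partner and two cis neighbours.
There are 2 geometric isomers: F cis; F trans.
Each arrangement has an internal mirror plane or centre of symmetry, so none is chiral.

2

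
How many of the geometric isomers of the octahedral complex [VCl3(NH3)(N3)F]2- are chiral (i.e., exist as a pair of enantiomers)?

1

An octahedron has six vertices in three trans pairs; every non-trans pair is cis.
Working through the distinct placements yields 4 geometric isomers: Cl mer (3 arrangements); Cl fac (chiral).
One of these lacks any improper symmetry element and so occurs as an enantiomeric pair, giving 4 + 1 = 5 stereoisomers in total.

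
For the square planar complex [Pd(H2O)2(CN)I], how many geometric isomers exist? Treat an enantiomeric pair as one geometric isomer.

In a square planar complex each vertex has one trans partner and two cis neighbours.
There are 2 geometric isomers: H2O cis; H2O trans.

2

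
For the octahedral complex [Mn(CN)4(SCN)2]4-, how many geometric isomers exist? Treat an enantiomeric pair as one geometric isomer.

2

An octahedron has six vertices in three trans pairs; every non-trans pair is cis.
The distinct arrangements are (2 in all): SCN trans; SCN cis.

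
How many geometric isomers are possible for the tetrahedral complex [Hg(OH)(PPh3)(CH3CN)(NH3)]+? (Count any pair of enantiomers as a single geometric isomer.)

In a tetrahedral complex all four positions are equivalent and every pair of ligands is adjacent — there is no cis/trans distinction.
Only one geometric arrangement is possible; it has no improper symmetry element, so it exists as a pair of enantiomers (2 stereoisomers).

1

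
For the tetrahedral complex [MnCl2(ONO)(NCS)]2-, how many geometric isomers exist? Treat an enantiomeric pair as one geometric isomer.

1

In a tetrahedral complex all four positions are equivalent and every pair of ligands is adjacent — there is no cis/trans distinction.
Only one geometric arrangement is possible.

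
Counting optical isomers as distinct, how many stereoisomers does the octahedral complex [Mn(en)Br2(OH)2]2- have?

Each en is bidentate and must span two cis positions.
There are 3 geometric isomers: Br trans, OH cis; Br cis, OH cis (chiral); Br cis, OH trans.
One of these lacks any improper symmetry element and so occurs as an enantiomeric pair, giving 3 + 1 = 4 stereoisomers in total.

4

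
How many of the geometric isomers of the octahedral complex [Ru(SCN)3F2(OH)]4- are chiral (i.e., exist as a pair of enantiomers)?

An octahedron has six vertices in three trans pairs; every non-trans pair is cis.
Systematic placement gives 3 geometric isomers: SCN mer, F trans; SCN mer, F cis; SCN fac, F cis.
Each arrangement has an internal mirror plane or centre of symmetry, so none is chiral.

0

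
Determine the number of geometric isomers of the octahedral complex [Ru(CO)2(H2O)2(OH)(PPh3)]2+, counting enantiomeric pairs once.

The six octahedral sites form three mutually perpendicular trans pairs.
The distinct arrangements are (6 in all): CO trans, H2O trans; CO trans, H2O cis; CO cis, H2O cis (3 arrangements, 2 chiral); CO cis, H2O trans.

6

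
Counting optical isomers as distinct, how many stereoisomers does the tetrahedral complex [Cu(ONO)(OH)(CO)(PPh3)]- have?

2

All four vertices of a tetrahedron are equivalent and mutually adjacent, so cis/trans isomerism cannot arise.
Only one geometric arrangement is possible; it has no improper symmetry element, so it exists as a pair of enantiomers (2 stereoisomers).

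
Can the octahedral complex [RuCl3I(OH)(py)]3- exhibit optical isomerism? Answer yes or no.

yes

An octahedron has six vertices in three trans pairs; every non-trans pair is cis.
Working through the distinct placements yields 4 geometric isomers: Cl mer (3 arrangements); Cl fac (chiral).
One of these lacks any improper symmetry element and so occurs as an enantiomeric pair, giving 4 + 1 = 5 stereoisomers in total.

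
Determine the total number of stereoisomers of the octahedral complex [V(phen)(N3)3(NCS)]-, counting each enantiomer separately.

2

The six octahedral sites form three mutually perpendicular trans pairs.
Each phen is bidentate and must span two cis positions.
Working through the distinct placements yields 2 geometric isomers: N3 mer; N3 fac.
Each arrangement has an internal mirror plane or centre of symmetry, so none is chiral.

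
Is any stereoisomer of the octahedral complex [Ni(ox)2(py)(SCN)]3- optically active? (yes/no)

Each ox is bidentate and must span two cis positions.
There are 2 geometric isomers: py and SCN mutually cis (chiral); py and SCN mutually trans.
One of these lacks any improper symmetry element and so occurs as an enantiomeric pair, giving 2 + 1 = 3 stereoisomers in total.

yes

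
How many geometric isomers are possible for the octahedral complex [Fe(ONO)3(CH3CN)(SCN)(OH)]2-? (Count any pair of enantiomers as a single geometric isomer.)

4

The distinct arrangements are (4 in all): ONO mer (3 arrangements); ONO fac (chiral).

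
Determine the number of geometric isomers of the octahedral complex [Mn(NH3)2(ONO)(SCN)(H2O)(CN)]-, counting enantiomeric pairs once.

An octahedron has six vertices in three trans pairs; every non-trans pair is cis.
Exhaustive case analysis gives 9 geometric isomers.

9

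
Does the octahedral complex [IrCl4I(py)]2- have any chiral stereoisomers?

no

An octahedron has six vertices in three trans pairs; every non-trans pair is cis.
The distinct arrangements are (2 in all): I and py mutually trans; I and py mutually cis.
Each arrangement has an internal mirror plane or centre of symmetry, so none is chiral.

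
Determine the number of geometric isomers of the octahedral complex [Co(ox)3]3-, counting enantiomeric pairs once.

In an octahedral complex each vertex has one trans partner and four cis neighbours.
Each ox is bidentate and must span two cis positions.
Only one geometric arrangement is possible; it has no improper symmetry element, so it exists as a pair of enantiomers (2 stereoisomers).

1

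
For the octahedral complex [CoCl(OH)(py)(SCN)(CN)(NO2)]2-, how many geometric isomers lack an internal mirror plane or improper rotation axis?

15

The six octahedral sites form three mutually perpendicular trans pairs.
Placing the ligands in turn and identifying arrangements related by rotation or reflection leaves 15 distinct geometric isomers.
Of these, 15 lack any improper symmetry element and so occur as enantiomeric pairs, giving 15 + 15 = 30 stereoisomers in total.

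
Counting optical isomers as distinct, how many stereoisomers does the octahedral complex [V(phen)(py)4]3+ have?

In an octahedral complex each vertex has one trans partner and four cis neighbours.
Each phen is bidentate and must span two cis positions.
Only one geometric arrangement is possible.

1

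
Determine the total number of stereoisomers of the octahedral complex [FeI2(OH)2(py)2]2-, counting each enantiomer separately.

An octahedron has six vertices in three trans pairs; every non-trans pair is cis.
Systematic placement gives 5 geometric isomers: I trans, OH trans, py trans; I trans, OH cis, py cis; I cis, OH cis, py trans; I cis, OH cis, py cis (chiral); I cis, OH trans, py cis.
One of these lacks any improper symmetry element and so occurs as an enantiomeric pair, giving 5 + 1 = 6 stereoisomers in total.

6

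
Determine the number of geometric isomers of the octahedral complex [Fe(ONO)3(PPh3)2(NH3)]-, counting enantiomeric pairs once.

3

Working through the distinct placements yields 3 geometric isomers: ONO mer, PPh3 trans; ONO fac, PPh3 cis; ONO mer, PPh3 cis.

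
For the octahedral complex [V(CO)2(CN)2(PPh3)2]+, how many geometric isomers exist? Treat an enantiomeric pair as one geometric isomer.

In an octahedral complex each vertex has one trans partner and four cis neighbours.
The distinct arrangements are (5 in all): CO trans, CN trans, PPh3 trans; CO cis, CN trans, PPh3 cis; CO cis, CN cis, PPh3 trans; CO cis, CN cis, PPh3 cis (chiral); CO trans, CN cis, PPh3 cis.

5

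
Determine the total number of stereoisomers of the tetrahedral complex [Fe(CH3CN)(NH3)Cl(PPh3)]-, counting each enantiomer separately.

In a tetrahedral complex all four positions are equivalent and every pair of ligands is adjacent — there is no cis/trans distinction.
Only one geometric arrangement is possible; it has no improper symmetry element, so it exists as a pair of enantiomers (2 stereoisomers).

2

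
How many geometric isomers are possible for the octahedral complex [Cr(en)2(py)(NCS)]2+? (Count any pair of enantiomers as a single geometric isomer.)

An octahedron has six vertices in three trans pairs; every non-trans pair is cis.
Each en is bidentate and must span two cis positions.
The distinct arrangements are (2 in all): py and NCS mutually cis (chiral); py and NCS mutually trans.

2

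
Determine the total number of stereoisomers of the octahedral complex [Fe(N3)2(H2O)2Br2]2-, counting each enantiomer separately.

An octahedron has six vertices in three trans pairs; every non-trans pair is cis.
Systematic placement gives 5 geometric isomers: N3 trans, H2O trans, Br trans; N3 cis, H2O cis, Br trans; N3 trans, H2O cis, Br cis; N3 cis, H2O cis, Br cis (chiral); N3 cis, H2O trans, Br cis.
One of these lacks any improper symmetry element and so occurs as an enantiomeric pair, giving 5 + 1 = 6 stereoisomers in total.

6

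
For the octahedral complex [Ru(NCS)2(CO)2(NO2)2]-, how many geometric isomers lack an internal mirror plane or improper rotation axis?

1

An octahedron has six vertices in three trans pairs; every non-trans pair is cis.
Systematic placement gives 5 geometric isomers: NCS trans, CO trans, NO2 trans; NCS cis, CO trans, NO2 cis; NCS cis, CO cis, NO2 trans; NCS cis, CO cis, NO2 cis (chiral); NCS trans, CO cis, NO2 cis.
One of these lacks any improper symmetry element and so occurs as an enantiomeric pair, giving 5 + 1 = 6 stereoisomers in total.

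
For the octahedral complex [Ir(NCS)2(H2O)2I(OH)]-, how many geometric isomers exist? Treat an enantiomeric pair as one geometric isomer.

In an octahedral complex each vertex has one trans partner and four cis neighbours.
Working through the distinct placements yields 6 geometric isomers: NCS cis, H2O trans; NCS trans, H2O trans; NCS cis, H2O cis (3 arrangements, 2 chiral); NCS trans, H2O cis.

6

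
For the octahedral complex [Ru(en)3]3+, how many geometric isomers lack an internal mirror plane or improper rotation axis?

Each en is bidentate and must span two cis positions.
Only one geometric arrangement is possible; it has no improper symmetry element, so it exists as a pair of enantiomers (2 stereoisomers).

1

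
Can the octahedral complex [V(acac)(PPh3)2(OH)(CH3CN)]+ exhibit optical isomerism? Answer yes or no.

The six octahedral sites form three mutually perpendicular trans pairs.
Each acac is bidentate and must span two cis positions.
Systematic placement gives 4 geometric isomers: PPh3 cis (3 arrangements, 2 chiral); PPh3 trans.
Of these, 2 lack any improper symmetry element and so occur as enantiomeric pairs, giving 4 + 2 = 6 stereoisomers in total.

yes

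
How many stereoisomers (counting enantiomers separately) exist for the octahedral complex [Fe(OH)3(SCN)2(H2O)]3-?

3

In an octahedral complex each vertex has one trans partner and four cis neighbours.
Working through the distinct placements yields 3 geometric isomers: OH mer, SCN trans; OH fac, SCN cis; OH mer, SCN cis.
Each arrangement has an internal mirror plane or centre of symmetry, so none is chiral.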